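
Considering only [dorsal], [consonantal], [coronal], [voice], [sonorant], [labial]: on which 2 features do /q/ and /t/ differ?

[coronal], [dorsal]

The two segments share [+consonantal], [-voice], [-sonorant], [-labial]. The only features from the list on which they differ: /q/ is [-coronal] while /t/ is [+coronal]; /q/ is [+dorsal] while /t/ is [-dorsal].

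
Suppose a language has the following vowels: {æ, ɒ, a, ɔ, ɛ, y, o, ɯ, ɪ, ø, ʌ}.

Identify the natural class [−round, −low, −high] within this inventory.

Eliminate segments failing any feature: /æ, a/ are [+low]; /ɒ, ɔ, y, o, ø/ are [+round]; /ɯ, ɪ/ are [+high]. The remaining /ɛ, ʌ/ satisfy [−round], [−low], [−high].

ɛ, ʌ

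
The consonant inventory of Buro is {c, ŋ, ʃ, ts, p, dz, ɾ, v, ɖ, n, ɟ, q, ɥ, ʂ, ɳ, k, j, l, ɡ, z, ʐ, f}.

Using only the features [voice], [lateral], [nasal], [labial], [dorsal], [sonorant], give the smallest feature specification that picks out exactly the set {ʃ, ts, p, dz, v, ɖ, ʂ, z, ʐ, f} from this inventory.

Every target segment is [-sonorant], [-dorsal]; each remaining inventory member fails at least one of these. Each conjunct is needed — [-dorsal] alone would also admit /ɾ, n, ɳ, l/; [-sonorant] alone would also admit /c, ɟ, q, k, …/ — and no other single listed feature has exactly this extension, so two is the minimum.

[-sonorant, -dorsal]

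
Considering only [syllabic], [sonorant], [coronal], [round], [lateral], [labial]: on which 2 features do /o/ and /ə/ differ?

[labial], [round]

The two segments share [+syllabic], [+sonorant], [-coronal], [-lateral]. The only features from the list on which they differ: /o/ is [+labial] while /ə/ is [-labial]; /o/ is [+round] while /ə/ is [-round].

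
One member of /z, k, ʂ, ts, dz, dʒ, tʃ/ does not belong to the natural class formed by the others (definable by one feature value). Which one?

The remaining segments after removing /k/ share [+strident]; /k/ (voiceless velar stop) is [-strident]. For every other candidate removal, the leftover set fails to share any single feature value that the removed segment lacks.

k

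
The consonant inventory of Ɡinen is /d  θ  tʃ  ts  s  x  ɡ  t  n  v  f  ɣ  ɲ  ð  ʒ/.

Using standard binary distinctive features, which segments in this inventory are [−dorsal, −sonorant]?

d, θ, tʃ, ts, s, t, v, f, ð, ʒ

Checking each segment against [−dorsal], [−sonorant]: /d/ (voiced alveolar stop), /θ/ (voiceless dental fricative), /tʃ/ (voiceless postalveolar affricate), /ts/ (voiceless alveolar affricate), /s/ (voiceless alveolar fricative), /t/ (voiceless alveolar stop), among others, satisfy every feature; every other segment in the inventory fails at least one.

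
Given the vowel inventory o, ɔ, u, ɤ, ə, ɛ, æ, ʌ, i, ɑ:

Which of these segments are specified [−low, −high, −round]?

ɤ, ə, ɛ, ʌ

The [−low] segments are /o, ɔ, u, ɤ, ə, ɛ, ʌ, i/.
Intersecting with [−high] gives /o, ɔ, ɤ, ə, ɛ, ʌ/.
Intersecting with [−round] leaves /ɤ, ə, ɛ, ʌ/.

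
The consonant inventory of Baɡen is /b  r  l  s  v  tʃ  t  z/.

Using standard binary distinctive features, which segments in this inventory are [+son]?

r, l

The [+sonorant] segments here are /r, l/; the remaining /b, s, v, tʃ, t, z/ are [−sonorant].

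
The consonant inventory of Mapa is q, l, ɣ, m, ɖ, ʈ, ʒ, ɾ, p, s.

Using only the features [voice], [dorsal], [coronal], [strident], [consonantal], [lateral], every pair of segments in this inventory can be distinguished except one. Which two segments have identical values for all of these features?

ɖ, ɾ

On the given features, /ɖ/ and /ɾ/ have an identical profile: [+voice], [−dorsal], [+coronal], [−strident], [+consonantal], [−lateral]. No other two segments in the inventory coincide on all 6 features. (They do differ in [sonorant] and [anterior], which are not among the given features.)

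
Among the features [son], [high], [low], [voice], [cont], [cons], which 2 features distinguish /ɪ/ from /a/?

/ɪ/ (high front unrounded lax vowel) and /a/ (low unrounded vowel) agree on [+sonorant], [+voice], [+continuant], [−consonantal]. They differ on [high] (/ɪ/ [+], /a/ [−]), [low] (/ɪ/ [−], /a/ [+]).

[high], [low]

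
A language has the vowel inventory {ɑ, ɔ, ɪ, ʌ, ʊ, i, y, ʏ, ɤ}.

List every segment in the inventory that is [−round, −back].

ɪ, i

First, the [−round] segments are /ɑ, ɪ, ʌ, i, ɤ/.
Then [−back] leaves /ɪ, i/.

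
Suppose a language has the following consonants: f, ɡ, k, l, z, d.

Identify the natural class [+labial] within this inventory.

The feature [labial] marks segments articulated with one or both lips. In this inventory /f/ has that property, so it is [+labial]; /ɡ, k, l, z, d/ are [−labial].

f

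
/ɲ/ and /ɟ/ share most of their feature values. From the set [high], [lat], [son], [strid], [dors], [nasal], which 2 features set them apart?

[sonorant], [nasal]

The two segments share [+high], [−lateral], [−strident], [+dorsal]. The only features from the list on which they differ: /ɲ/ is [+sonorant] while /ɟ/ is [−sonorant]; /ɲ/ is [+nasal] while /ɟ/ is [−nasal].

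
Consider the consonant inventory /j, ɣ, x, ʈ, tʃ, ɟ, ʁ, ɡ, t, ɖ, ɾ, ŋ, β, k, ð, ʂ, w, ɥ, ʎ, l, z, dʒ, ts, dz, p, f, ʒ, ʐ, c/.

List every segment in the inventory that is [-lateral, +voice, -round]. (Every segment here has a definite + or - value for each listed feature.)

j, ɣ, ɟ, ʁ, ɡ, ɖ, ɾ, ŋ, β, ð, z, dʒ, dz, ʒ, ʐ

Checking each segment against [-lateral], [+voice], [-round]: /j/ (palatal glide), /ɣ/ (voiced velar fricative), /ɟ/ (voiced palatal stop), /ʁ/ (voiced uvular fricative), /ɡ/ (voiced velar stop), /ɖ/ (voiced retroflex stop), among others, satisfy every feature; every other segment in the inventory fails at least one.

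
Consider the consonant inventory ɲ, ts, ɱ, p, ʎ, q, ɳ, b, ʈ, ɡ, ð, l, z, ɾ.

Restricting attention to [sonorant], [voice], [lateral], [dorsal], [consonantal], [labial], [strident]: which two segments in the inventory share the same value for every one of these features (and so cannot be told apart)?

On the given features, /ɾ/ and /ɳ/ have an identical profile: [+sonorant], [+voice], [-lateral], [-dorsal], [+consonantal], [-labial], [-strident]. No other two segments in the inventory coincide on all 7 features. (They do differ in [nasal] and [anterior], which are not among the given features.)

ɾ, ɳ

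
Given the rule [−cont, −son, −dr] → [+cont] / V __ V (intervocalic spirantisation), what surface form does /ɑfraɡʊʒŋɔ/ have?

/ɡ/ satisfies [−cont, −son, −dr] and sits in V __ V. The [+continuant] counterpart of the voiced velar stop is /ɣ/. Other segments in /ɑfraɡʊʒŋɔ/ either fail the structural description or are not in the environment, so the surface form is [ɑfraɣʊʒŋɔ].

[ɑfraɣʊʒŋɔ]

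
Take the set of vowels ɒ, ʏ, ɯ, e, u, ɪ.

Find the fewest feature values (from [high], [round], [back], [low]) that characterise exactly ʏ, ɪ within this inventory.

/ʏ, ɪ/ are all [+high], [−back], and no other segment in the inventory matches both values. Dropping any one of them over-generates: [−back] alone would also admit /e/; [+high] alone would also admit /ɯ, u/. No other single listed feature picks out exactly this set either, so fewer than two features will not do.

[+high, −back]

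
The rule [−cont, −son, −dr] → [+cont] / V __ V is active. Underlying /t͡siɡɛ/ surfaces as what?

[t͡siɣɛ]

Only /ɡ/ occurs between two vowels (/i/ __ /ɛ/) and matches the structural description. It is a voiced velar stop, so [−cont, −son, −dr] holds; changing it to [+continuant] with all other features held fixed yields /ɣ/ (voiced velar fricative). No other segment meets both the structural description and the environment, so the output is [t͡siɣɛ].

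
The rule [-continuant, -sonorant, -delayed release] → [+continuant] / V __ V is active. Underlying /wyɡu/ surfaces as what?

[wyɣu]

/ɡ/ satisfies [-continuant, -sonorant, -delayed release] and sits in V __ V. The [+continuant] counterpart of the voiced velar stop is /ɣ/. Other segments in /wyɡu/ either fail the structural description or are not in the environment, so the surface form is [wyɣu].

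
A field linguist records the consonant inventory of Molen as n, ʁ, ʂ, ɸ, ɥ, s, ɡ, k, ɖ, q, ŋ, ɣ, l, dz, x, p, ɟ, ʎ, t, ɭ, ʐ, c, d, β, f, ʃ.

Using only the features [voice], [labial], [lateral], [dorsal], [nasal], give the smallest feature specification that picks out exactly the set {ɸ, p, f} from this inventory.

/ɸ, p, f/ are all [-voice], [+labial], and no other segment in the inventory matches both values. Dropping any one of them over-generates: [+labial] alone would also admit /ɥ, β/; [-voice] alone would also admit /ʂ, s, k, q, …/. No other single listed feature picks out exactly this set either, so fewer than two features will not do.

[-voice, +labial]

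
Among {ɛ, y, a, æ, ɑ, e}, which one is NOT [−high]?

y

/y/ is the high front rounded tense vowel, which is [+high]; the rest — /ɛ, ɑ, a, e, æ/ — are [−high].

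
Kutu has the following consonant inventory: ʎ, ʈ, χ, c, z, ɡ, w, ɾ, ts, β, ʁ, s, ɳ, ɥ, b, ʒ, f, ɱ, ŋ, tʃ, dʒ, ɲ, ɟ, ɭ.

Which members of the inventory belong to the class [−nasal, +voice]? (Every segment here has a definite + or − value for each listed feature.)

Eliminate segments failing any feature: /ʈ, χ, c, ts, s, f, tʃ/ are [−voice]; /ɳ, ɱ, ŋ, ɲ/ are [+nasal]. The remaining /ʎ, z, ɡ, w, ɾ, β, ʁ, ɥ, b, ʒ, dʒ, ɟ, ɭ/ satisfy [−nasal], [+voice].

ʎ, z, ɡ, w, ɾ, β, ʁ, ɥ, b, ʒ, dʒ, ɟ, ɭ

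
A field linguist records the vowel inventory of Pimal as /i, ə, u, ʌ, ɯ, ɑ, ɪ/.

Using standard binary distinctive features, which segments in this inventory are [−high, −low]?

ə, ʌ

Eliminate segments failing any feature: /i, u, ɯ, ɪ/ are [+high]; /ɑ/ is [+low]. The remaining /ə, ʌ/ satisfy [−high], [−low].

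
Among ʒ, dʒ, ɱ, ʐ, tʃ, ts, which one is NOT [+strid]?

Every segment except /ɱ/ is [+strident]. /ɱ/ (labiodental nasal) is [-strident], so it is the exception.

ɱ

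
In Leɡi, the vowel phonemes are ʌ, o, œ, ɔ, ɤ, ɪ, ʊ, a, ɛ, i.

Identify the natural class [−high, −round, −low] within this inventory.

ʌ, ɤ, ɛ

Eliminate segments failing any feature: /o, œ, ɔ/ are [+round]; /ɪ, ʊ, i/ are [+high]; /a/ is [+low]. The remaining /ʌ, ɤ, ɛ/ satisfy [−high], [−round], [−low].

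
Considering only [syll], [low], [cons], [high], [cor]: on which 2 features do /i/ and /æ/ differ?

[high], [low]

/i/ (high front unrounded tense vowel) and /æ/ (low front unrounded vowel) agree on [+syllabic], [-consonantal], [-coronal]. They differ on [high] (/i/ [+], /æ/ [-]), [low] (/i/ [-], /æ/ [+]).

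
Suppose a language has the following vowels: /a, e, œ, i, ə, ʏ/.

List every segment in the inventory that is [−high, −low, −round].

e, ə

Eliminate segments failing any feature: /a/ is [+low]; /œ/ is [+round]; /i, ʏ/ are [+high]. The remaining /e, ə/ satisfy [−high], [−low], [−round].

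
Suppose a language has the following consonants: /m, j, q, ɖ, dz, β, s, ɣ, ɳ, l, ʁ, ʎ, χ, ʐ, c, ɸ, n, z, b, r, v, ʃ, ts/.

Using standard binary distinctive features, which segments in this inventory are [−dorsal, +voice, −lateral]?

m, ɖ, dz, β, ɳ, ʐ, n, z, b, r, v

Checking each segment against [−dorsal], [+voice], [−lateral]: /m/ (bilabial nasal), /ɖ/ (voiced retroflex stop), /dz/ (voiced alveolar affricate), /β/ (voiced bilabial fricative), /ɳ/ (retroflex nasal), /ʐ/ (voiced retroflex fricative), among others, satisfy every feature; every other segment in the inventory fails at least one.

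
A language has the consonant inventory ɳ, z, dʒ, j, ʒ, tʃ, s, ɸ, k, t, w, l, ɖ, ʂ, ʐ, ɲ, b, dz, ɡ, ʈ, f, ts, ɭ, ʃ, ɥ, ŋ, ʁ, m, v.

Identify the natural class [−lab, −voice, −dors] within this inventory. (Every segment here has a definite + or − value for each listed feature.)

Eliminate segments failing any feature: /ɳ, z, dʒ, j, ʒ, l, ɖ, ʐ, ɲ, dz, ɡ, ɭ, ŋ, ʁ/ are [+voice]; /ɸ, w, b, f, ɥ, m, v/ are [+labial]; /k/ is [+dorsal]. The remaining /tʃ, s, t, ʂ, ʈ, ts, ʃ/ satisfy [−labial], [−voice], [−dorsal].

tʃ, s, t, ʂ, ʈ, ts, ʃ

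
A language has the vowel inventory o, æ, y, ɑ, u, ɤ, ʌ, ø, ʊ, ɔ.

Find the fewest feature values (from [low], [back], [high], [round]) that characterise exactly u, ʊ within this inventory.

The class [+high], [+back] has exactly /u, ʊ/ as its extension in this inventory. No smaller conjunction from the listed features achieves this: [+back] alone would also admit /o, ɑ, ɤ, ʌ, …/; [+high] alone would also admit /y/; and checking the remaining single features turns up none with this extension.

[+high, +back]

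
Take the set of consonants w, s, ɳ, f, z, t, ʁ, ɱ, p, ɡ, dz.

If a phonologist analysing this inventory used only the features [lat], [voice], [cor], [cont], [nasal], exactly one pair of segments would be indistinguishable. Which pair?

w, ʁ

Both /w/ and /ʁ/ are [−lateral], [+voice], [−coronal], [+continuant], [−nasal]. Since the list omits [labial], [round] and [high] — which do distinguish the labial-velar glide from the voiced uvular fricative — this pair collapses; all other pairs remain distinct.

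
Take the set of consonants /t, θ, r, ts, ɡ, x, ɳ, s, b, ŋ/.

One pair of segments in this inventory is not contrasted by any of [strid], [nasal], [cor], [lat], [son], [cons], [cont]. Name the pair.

Both /b/ and /ɡ/ are [−strident], [−nasal], [−coronal], [−lateral], [−sonorant], [+consonantal], [−continuant]. Since the list omits [labial] and [dorsal] — which do distinguish the voiced bilabial stop from the voiced velar stop — this pair collapses; all other pairs remain distinct.

b, ɡ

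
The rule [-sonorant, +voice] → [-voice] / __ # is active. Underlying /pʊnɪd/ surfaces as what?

The only segment in the rule's environment that also matches [-sonorant, +voice] is /d/. Applying [-voice] turns the voiced alveolar stop into /t/ (voiceless alveolar stop), giving [pʊnɪt].

[pʊnɪt]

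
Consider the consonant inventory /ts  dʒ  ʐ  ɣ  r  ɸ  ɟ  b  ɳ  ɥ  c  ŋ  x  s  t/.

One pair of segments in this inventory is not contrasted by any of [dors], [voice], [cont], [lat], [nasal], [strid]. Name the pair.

On the given features, /ɥ/ and /ɣ/ have an identical profile: [+dorsal], [+voice], [+continuant], [-lateral], [-nasal], [-strident]. No other two segments in the inventory coincide on all 6 features. (They do differ in [sonorant], [labial], [round] and [back], which are not among the given features.)

ɥ, ɣ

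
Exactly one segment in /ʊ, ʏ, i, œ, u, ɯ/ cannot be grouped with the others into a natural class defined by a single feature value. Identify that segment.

œ

[high] groups all but one: /ʏ, i, ɯ, ʊ, u/ share [+high] while /œ/ (mid front rounded lax vowel) alone is [-high]. Removing any other segment would not leave a single-feature class that excludes it.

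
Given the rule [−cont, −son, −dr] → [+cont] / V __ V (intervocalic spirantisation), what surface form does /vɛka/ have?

[vɛxa]

Only /k/ occurs between two vowels (/ɛ/ __ /a/) and matches the structural description. It is a voiceless velar stop, so [−cont, −son, −dr] holds; changing it to [+continuant] with all other features held fixed yields /x/ (voiceless velar fricative). No other segment meets both the structural description and the environment, so the output is [vɛxa].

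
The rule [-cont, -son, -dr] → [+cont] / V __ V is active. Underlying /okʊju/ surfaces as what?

Only /k/ occurs between two vowels (/o/ __ /ʊ/) and matches the structural description. It is a voiceless velar stop, so [-cont, -son, -dr] holds; changing it to [+continuant] with all other features held fixed yields /x/ (voiceless velar fricative). No other segment meets both the structural description and the environment, so the output is [oxʊju].

[oxʊju]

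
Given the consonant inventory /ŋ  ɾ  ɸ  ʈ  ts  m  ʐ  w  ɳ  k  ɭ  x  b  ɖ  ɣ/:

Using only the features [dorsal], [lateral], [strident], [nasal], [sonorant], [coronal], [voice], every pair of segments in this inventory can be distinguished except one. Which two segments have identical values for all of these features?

x, k

On the given features, /x/ and /k/ have an identical profile: [+dorsal], [-lateral], [-strident], [-nasal], [-sonorant], [-coronal], [-voice]. No other two segments in the inventory coincide on all 7 features. (They do differ in [continuant], which is not among the given features.)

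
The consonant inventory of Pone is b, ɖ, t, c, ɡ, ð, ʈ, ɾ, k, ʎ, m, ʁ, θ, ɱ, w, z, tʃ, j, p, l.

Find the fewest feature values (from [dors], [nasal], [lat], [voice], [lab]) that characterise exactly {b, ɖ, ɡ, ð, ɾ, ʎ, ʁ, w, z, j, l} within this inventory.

[+voice, −nasal]

Every target segment is [+voice], [−nasal]; each remaining inventory member fails at least one of these. Each conjunct is needed — [−nasal] alone would also admit /t, c, ʈ, k, …/; [+voice] alone would also admit /m, ɱ/ — and no other single listed feature has exactly this extension, so two is the minimum.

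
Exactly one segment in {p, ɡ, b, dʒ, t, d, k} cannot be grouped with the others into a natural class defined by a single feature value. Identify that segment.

dʒ

The remaining segments after removing /dʒ/ share [−delayed release]; /dʒ/ (voiced postalveolar affricate) is [+delayed release]. For every other candidate removal, the leftover set fails to share any single feature value that the removed segment lacks.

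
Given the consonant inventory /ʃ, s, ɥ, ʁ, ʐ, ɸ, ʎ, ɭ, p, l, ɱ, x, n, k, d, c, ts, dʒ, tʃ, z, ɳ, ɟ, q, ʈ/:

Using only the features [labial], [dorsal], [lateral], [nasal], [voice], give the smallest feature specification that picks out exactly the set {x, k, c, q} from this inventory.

/x, k, c, q/ are all [−voice], [+dorsal], and no other segment in the inventory matches both values. Dropping any one of them over-generates: [+dorsal] alone would also admit /ɥ, ʁ, ʎ, ɟ/; [−voice] alone would also admit /ʃ, s, ɸ, p, …/. No other single listed feature picks out exactly this set either, so fewer than two features will not do.

[−voice, +dorsal]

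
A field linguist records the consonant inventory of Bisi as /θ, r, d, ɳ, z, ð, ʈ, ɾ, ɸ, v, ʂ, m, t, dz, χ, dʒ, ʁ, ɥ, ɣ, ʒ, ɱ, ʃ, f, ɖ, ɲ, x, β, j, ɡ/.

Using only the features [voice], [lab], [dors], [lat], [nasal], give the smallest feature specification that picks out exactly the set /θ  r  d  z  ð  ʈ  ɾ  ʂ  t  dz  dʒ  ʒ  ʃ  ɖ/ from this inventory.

[-nasal, -lab, -dors]

Every target segment is [-nasal], [-labial], [-dorsal]; each remaining inventory member fails at least one of these. Each conjunct is needed — [-labial, -dorsal] alone would also admit /ɳ/; [-nasal, -dorsal] alone would also admit /ɸ, v, f, β/; [-nasal, -labial] alone would also admit /χ, ʁ, ɣ, x, …/ — and no other combination of two listed features has exactly this extension, so three is the minimum.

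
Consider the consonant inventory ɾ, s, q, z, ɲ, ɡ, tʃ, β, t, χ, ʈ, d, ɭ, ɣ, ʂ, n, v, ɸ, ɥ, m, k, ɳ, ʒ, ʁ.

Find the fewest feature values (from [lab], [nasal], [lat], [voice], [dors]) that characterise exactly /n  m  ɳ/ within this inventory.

[+nasal, −dors]

The class [+nasal], [−dorsal] has exactly /n, m, ɳ/ as its extension in this inventory. No smaller conjunction from the listed features achieves this: [−dorsal] alone would also admit /ɾ, s, z, tʃ, …/; [+nasal] alone would also admit /ɲ/; and checking the remaining single features turns up none with this extension.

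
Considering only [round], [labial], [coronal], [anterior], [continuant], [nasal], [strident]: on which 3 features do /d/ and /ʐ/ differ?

[continuant], [strident], [anterior]

The two segments share [−round], [−labial], [+coronal], [−nasal]. The only features from the list on which they differ: /d/ is [−continuant] while /ʐ/ is [+continuant]; /d/ is [−strident] while /ʐ/ is [+strident]; /d/ is [+anterior] while /ʐ/ is [−anterior].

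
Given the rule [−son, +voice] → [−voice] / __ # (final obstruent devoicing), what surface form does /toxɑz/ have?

[toxɑs]

The only segment in the rule's environment that also matches [−son, +voice] is /z/. Applying [−voice] turns the voiced alveolar fricative into /s/ (voiceless alveolar fricative), giving [toxɑs].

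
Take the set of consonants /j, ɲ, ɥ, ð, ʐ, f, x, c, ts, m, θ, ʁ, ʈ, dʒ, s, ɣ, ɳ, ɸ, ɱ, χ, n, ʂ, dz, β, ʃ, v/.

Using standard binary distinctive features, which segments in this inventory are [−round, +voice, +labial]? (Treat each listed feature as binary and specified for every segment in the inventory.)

Among the inventory, the [−round] segments are /j, ɲ, ð, ʐ, f, x, c, ts, m, θ, ʁ, ʈ, dʒ, s, ɣ, ɳ, ɸ, ɱ, χ, n, ʂ, dz, β, ʃ, v/.
Among these, [+voice] gives /j, ɲ, ð, ʐ, m, ʁ, dʒ, ɣ, ɳ, ɱ, n, dz, β, v/.
Of those, [+labial] leaves /m, ɱ, β, v/.

m, ɱ, β, v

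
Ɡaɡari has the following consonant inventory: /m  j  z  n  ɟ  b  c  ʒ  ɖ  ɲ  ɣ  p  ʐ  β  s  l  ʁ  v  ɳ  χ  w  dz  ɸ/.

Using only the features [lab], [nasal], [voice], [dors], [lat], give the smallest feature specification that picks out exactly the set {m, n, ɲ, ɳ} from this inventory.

[+nasal]

The target set is precisely the extension of [+nasal] in this inventory.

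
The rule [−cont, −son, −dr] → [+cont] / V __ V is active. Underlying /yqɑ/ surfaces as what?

[yχɑ]

The only segment in the rule's environment that also matches [−cont, −son, −dr] is /q/. Applying [+continuant] turns the voiceless uvular stop into /χ/ (voiceless uvular fricative), giving [yχɑ].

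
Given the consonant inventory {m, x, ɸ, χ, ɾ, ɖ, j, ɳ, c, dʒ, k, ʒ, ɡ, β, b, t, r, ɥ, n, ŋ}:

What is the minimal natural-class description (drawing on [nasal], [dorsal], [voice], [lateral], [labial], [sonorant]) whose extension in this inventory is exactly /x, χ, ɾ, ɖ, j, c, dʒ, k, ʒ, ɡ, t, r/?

[-nasal, -labial]

Every target segment is [-nasal], [-labial]; each remaining inventory member fails at least one of these. Each conjunct is needed — [-labial] alone would also admit /ɳ, n, ŋ/; [-nasal] alone would also admit /ɸ, β, b, ɥ/ — and no other single listed feature has exactly this extension, so two is the minimum.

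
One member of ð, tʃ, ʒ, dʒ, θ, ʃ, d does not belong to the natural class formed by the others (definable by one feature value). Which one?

d

[distributed] groups all but one: /ʃ, tʃ, θ, ʒ, dʒ, ð/ share [+distributed] while /d/ (voiced alveolar stop) alone is [−distributed]. Removing any other segment would not leave a single-feature class that excludes it.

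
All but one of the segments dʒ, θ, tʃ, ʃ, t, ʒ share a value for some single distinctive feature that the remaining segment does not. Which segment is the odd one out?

The remaining segments after removing /t/ share [+distributed]; /t/ (voiceless alveolar stop) is [−distributed]. For every other candidate removal, the leftover set fails to share any single feature value that the removed segment lacks.

t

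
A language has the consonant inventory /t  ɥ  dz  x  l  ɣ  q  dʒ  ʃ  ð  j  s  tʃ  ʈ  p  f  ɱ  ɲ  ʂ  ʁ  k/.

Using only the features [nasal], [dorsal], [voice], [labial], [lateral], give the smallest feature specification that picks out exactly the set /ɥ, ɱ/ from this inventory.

/ɥ, ɱ/ are all [+voice], [+labial], and no other segment in the inventory matches both values. Dropping any one of them over-generates: [+labial] alone would also admit /p, f/; [+voice] alone would also admit /dz, l, ɣ, dʒ, …/. No other single listed feature picks out exactly this set either, so fewer than two features will not do.

[+voice, +labial]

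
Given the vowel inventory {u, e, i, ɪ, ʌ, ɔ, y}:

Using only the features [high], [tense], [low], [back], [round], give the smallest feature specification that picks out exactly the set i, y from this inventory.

[+high, −back, +tense]

The class [+high], [−back], [+tense] has exactly /i, y/ as its extension in this inventory. No smaller conjunction from the listed features achieves this: [−back, +tense] alone would also admit /e/; [+high, +tense] alone would also admit /u/; [+high, −back] alone would also admit /ɪ/; and checking the remaining two-feature bundles turns up none with this extension.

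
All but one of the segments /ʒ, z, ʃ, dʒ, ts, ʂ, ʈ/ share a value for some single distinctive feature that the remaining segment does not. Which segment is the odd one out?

The remaining segments after removing /ʈ/ share [+strident]; /ʈ/ (voiceless retroflex stop) is [-strident]. For every other candidate removal, the leftover set fails to share any single feature value that the removed segment lacks.

ʈ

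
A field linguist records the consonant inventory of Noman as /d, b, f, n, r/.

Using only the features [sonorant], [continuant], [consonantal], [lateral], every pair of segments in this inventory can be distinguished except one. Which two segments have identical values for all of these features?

On the given features, /b/ and /d/ have an identical profile: [−sonorant], [−continuant], [+consonantal], [−lateral]. No other two segments in the inventory coincide on all 4 features. (They do differ in [labial] and [coronal], which are not among the given features.)

b, d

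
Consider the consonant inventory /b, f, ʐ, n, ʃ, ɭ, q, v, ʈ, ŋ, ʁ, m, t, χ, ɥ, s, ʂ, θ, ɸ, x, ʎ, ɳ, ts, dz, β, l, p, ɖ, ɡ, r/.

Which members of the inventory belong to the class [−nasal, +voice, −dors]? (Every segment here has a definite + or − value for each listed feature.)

Checking each segment against [−nasal], [+voice], [−dorsal]: /b/ (voiced bilabial stop), /ʐ/ (voiced retroflex fricative), /ɭ/ (retroflex lateral approximant), /v/ (voiced labiodental fricative), /dz/ (voiced alveolar affricate), /β/ (voiced bilabial fricative), among others, satisfy every feature; every other segment in the inventory fails at least one.

b, ʐ, ɭ, v, dz, β, l, ɖ, r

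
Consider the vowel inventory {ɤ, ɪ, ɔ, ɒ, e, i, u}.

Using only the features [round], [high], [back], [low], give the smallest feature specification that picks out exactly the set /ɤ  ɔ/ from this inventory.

/ɤ, ɔ/ are all [−high], [−low], [+back], and no other segment in the inventory matches all three values. Dropping any one of them over-generates: [−low, +back] alone would also admit /u/; [−high, +back] alone would also admit /ɒ/; [−high, −low] alone would also admit /e/. No other combination of two listed features picks out exactly this set either, so fewer than three features will not do.

[−high, −low, +back]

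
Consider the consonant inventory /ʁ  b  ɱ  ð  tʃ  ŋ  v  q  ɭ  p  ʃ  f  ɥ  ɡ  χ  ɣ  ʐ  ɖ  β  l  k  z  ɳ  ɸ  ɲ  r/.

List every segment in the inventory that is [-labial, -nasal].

Checking each segment against [-labial], [-nasal]: /ʁ/ (voiced uvular fricative), /ð/ (voiced dental fricative), /tʃ/ (voiceless postalveolar affricate), /q/ (voiceless uvular stop), /ɭ/ (retroflex lateral approximant), /ʃ/ (voiceless postalveolar fricative), among others, satisfy every feature; every other segment in the inventory fails at least one.

ʁ, ð, tʃ, q, ɭ, ʃ, ɡ, χ, ɣ, ʐ, ɖ, l, k, z, r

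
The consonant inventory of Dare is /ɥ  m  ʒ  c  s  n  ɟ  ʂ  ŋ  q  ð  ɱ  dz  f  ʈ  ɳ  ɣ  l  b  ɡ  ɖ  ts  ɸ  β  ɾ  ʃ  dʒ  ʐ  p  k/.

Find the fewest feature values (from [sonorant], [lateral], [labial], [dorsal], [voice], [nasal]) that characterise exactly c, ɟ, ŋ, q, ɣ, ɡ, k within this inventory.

[−labial, +dorsal]

Every target segment is [−labial], [+dorsal]; each remaining inventory member fails at least one of these. Each conjunct is needed — [+dorsal] alone would also admit /ɥ/; [−labial] alone would also admit /ʒ, s, n, ʂ, …/ — and no other single listed feature has exactly this extension, so two is the minimum.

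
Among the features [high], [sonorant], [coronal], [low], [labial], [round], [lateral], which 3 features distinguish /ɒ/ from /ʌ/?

[labial], [round], [low]

/ɒ/ (low back rounded vowel) and /ʌ/ (mid back unrounded lax vowel) agree on [-high], [+sonorant], [-coronal], [-lateral]. They differ on [labial] (/ɒ/ [+], /ʌ/ [-]), [round] (/ɒ/ [+], /ʌ/ [-]), [low] (/ɒ/ [+], /ʌ/ [-]).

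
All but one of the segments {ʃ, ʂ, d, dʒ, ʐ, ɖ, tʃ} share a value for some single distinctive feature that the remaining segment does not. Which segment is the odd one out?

/ʂ, dʒ, ʃ, tʃ, ɖ, ʐ/ are all [−anterior], but /d/ (voiced alveolar stop) is [+anterior]. No other single segment can be removed to leave a set sharing one feature value that the removed segment lacks, so /d/ is the odd one out.

d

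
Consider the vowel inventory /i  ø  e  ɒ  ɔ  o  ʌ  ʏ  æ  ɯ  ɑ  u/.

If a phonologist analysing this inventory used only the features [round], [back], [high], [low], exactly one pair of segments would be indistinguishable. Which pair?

On the given features, /o/ and /ɔ/ have an identical profile: [+round], [+back], [-high], [-low]. No other two segments in the inventory coincide on all 4 features. (They do differ in [tense], which is not among the given features.)

o, ɔ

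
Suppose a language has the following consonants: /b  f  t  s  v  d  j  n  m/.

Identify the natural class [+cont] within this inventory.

f, s, v, j

The feature [continuant] marks segments produced without complete oral closure. In this inventory /f, s, v, j/ have that property, so they are [+continuant]; /b, t, d, n, m/ are [−continuant].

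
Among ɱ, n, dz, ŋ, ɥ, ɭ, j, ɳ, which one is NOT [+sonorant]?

dz

/ɳ, n, j, ɱ, ŋ, ɭ, ɥ/ are all [+sonorant]; /dz/ (voiced alveolar affricate) is [-sonorant].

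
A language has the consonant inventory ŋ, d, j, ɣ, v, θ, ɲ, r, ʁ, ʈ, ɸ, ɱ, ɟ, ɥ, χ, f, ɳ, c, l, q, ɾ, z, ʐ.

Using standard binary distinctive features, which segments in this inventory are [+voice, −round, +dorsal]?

ŋ, j, ɣ, ɲ, ʁ, ɟ

Eliminate segments failing any feature: /d, v, r, ɱ, ɳ, l, ɾ, z, ʐ/ are [−dorsal]; /θ, ʈ, ɸ, χ, f, c, q/ are [−voice]; /ɥ/ is [+round]. The remaining /ŋ, j, ɣ, ɲ, ʁ, ɟ/ satisfy [+voice], [−round], [+dorsal].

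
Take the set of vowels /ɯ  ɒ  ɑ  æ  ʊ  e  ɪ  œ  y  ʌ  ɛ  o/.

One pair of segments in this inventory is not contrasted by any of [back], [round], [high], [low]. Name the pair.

On the given features, /e/ and /ɛ/ have an identical profile: [−back], [−round], [−high], [−low]. No other two segments in the inventory coincide on all 4 features. (They do differ in [tense], which is not among the given features.)

e, ɛ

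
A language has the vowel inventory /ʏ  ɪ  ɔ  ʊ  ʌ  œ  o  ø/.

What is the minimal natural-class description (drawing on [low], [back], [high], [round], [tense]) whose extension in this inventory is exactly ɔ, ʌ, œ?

/ɔ, ʌ, œ/ are all [−high], [−tense], and no other segment in the inventory matches both values. Dropping any one of them over-generates: [−tense] alone would also admit /ʏ, ɪ, ʊ/; [−high] alone would also admit /o, ø/. No other single listed feature picks out exactly this set either, so fewer than two features will not do.

[−high, −tense]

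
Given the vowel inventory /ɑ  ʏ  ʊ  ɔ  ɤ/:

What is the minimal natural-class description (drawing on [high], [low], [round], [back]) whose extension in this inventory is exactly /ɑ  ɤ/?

[−round]

The target set is precisely the extension of [−round] in this inventory.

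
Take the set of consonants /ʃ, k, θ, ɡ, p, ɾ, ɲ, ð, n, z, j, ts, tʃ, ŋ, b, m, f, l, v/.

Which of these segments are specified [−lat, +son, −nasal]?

First, the [−lateral] segments are /ʃ, k, θ, ɡ, p, ɾ, ɲ, ð, n, z, j, ts, tʃ, ŋ, b, m, f, v/.
Among these, [+sonorant] gives /ɾ, ɲ, n, j, ŋ, m/.
Among these, [−nasal] leaves /ɾ, j/.

ɾ, j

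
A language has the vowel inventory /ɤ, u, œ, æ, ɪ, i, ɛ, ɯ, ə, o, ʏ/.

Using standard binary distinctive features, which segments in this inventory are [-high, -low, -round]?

Eliminate segments failing any feature: /u, ɪ, i, ɯ, ʏ/ are [+high]; /œ, o/ are [+round]; /æ/ is [+low]. The remaining /ɤ, ɛ, ə/ satisfy [-high], [-low], [-round].

ɤ, ɛ, ə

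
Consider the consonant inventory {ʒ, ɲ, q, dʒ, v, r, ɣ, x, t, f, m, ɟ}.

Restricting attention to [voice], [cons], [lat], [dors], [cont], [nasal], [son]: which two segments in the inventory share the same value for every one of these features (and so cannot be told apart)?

v, ʒ

/v/ (voiced labiodental fricative) and /ʒ/ (voiced postalveolar fricative) are both [+voice], [+consonantal], [−lateral], [−dorsal], [+continuant], [−nasal], [−sonorant], so none of the listed features separates them. (They do differ in [labial] and [coronal], which are not among the given features.) Every other pair in the inventory differs on at least one listed feature.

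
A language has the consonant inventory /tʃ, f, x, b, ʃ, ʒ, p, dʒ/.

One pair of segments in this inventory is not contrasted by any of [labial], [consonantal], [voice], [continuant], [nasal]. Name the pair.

Both /x/ and /ʃ/ are [−labial], [+consonantal], [−voice], [+continuant], [−nasal]. Since the list omits [strident], [coronal] and [dorsal] — which do distinguish the voiceless velar fricative from the voiceless postalveolar fricative — this pair collapses; all other pairs remain distinct.

x, ʃ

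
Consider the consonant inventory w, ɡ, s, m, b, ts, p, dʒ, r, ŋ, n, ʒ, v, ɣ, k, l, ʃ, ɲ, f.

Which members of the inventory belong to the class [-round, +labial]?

Checking each segment against [-round], [+labial]: /m/ (bilabial nasal), /b/ (voiced bilabial stop), /p/ (voiceless bilabial stop), /v/ (voiced labiodental fricative), /f/ (voiceless labiodental fricative) satisfy every feature; every other segment in the inventory fails at least one.

m, b, p, v, f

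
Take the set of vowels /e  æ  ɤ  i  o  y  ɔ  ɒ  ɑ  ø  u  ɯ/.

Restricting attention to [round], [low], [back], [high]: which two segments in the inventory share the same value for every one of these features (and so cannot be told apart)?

/o/ (mid back rounded tense vowel) and /ɔ/ (mid back rounded lax vowel) are both [+round], [−low], [+back], [−high], so none of the listed features separates them. (They do differ in [tense], which is not among the given features.) Every other pair in the inventory differs on at least one listed feature.

o, ɔ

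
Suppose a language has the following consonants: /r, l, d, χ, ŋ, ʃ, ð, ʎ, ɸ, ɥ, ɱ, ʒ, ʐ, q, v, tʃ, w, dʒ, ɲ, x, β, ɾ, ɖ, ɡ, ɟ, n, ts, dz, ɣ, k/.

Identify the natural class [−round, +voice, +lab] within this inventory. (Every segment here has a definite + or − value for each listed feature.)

ɱ, v, β

Among the inventory, the [−round] segments are /r, l, d, χ, ŋ, ʃ, ð, ʎ, ɸ, ɱ, ʒ, ʐ, q, v, tʃ, dʒ, ɲ, x, β, ɾ, ɖ, ɡ, ɟ, n, ts, dz, ɣ, k/.
Within that set, [+voice] gives /r, l, d, ŋ, ð, ʎ, ɱ, ʒ, ʐ, v, dʒ, ɲ, β, ɾ, ɖ, ɡ, ɟ, n, dz, ɣ/.
Among these, [+labial] leaves /ɱ, v, β/.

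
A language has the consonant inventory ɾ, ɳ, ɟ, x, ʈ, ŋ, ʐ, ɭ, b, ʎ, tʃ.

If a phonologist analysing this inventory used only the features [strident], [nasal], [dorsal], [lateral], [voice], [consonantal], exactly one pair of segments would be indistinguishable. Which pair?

On the given features, /ɾ/ and /b/ have an identical profile: [−strident], [−nasal], [−dorsal], [−lateral], [+voice], [+consonantal]. No other two segments in the inventory coincide on all 6 features. (They do differ in [sonorant], [labial] and [coronal], which are not among the given features.)

ɾ, b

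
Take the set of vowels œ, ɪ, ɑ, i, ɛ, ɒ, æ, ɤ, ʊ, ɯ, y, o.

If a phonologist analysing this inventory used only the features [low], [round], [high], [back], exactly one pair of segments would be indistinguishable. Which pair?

ɪ, i

Both /ɪ/ and /i/ are [−low], [−round], [+high], [−back]. Since the list omits [tense] — which does distinguish the high front unrounded lax vowel from the high front unrounded tense vowel — this pair collapses; all other pairs remain distinct.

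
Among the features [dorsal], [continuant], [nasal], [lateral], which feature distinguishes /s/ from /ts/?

[continuant]

/s/ (voiceless alveolar fricative) and /ts/ (voiceless alveolar affricate) agree on [-dorsal], [-nasal], [-lateral]. They differ on [continuant] (/s/ [+], /ts/ [-]).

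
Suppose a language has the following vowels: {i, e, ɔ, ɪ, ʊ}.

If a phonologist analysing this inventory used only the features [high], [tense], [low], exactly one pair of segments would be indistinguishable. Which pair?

On the given features, /ɪ/ and /ʊ/ have an identical profile: [+high], [−tense], [−low]. No other two segments in the inventory coincide on all 3 features. (They do differ in [labial], [round] and [back], which are not among the given features.)

ɪ, ʊ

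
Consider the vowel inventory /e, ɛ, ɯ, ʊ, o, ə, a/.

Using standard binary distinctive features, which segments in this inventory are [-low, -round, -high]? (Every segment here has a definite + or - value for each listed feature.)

Checking each segment against [-low], [-round], [-high]: /e/ (mid front unrounded tense vowel), /ɛ/ (mid front unrounded lax vowel), /ə/ (mid central vowel (schwa)) satisfy every feature; every other segment in the inventory fails at least one.

e, ɛ, ə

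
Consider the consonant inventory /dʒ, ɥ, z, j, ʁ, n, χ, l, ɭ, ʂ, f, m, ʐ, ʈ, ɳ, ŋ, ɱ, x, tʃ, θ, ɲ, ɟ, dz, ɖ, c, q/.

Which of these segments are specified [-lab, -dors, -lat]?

dʒ, z, n, ʂ, ʐ, ʈ, ɳ, tʃ, θ, dz, ɖ

Eliminate segments failing any feature: /ɥ, f, m, ɱ/ are [+labial]; /j, ʁ, χ, ŋ, x, ɲ, ɟ, c, q/ are [+dorsal]; /l, ɭ/ are [+lateral]. The remaining /dʒ, z, n, ʂ, ʐ, ʈ, ɳ, tʃ, θ, dz, ɖ/ satisfy [-labial], [-dorsal], [-lateral].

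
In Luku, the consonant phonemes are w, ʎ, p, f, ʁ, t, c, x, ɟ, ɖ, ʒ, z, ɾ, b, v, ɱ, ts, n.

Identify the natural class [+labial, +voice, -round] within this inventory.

b, v, ɱ

Eliminate segments failing any feature: /w/ is [+round]; /ʎ, ʁ, t, c, x, ɟ, ɖ, ʒ, z, ɾ, ts, n/ are [-labial]; /p, f/ are [-voice]. The remaining /b, v, ɱ/ satisfy [+labial], [+voice], [-round].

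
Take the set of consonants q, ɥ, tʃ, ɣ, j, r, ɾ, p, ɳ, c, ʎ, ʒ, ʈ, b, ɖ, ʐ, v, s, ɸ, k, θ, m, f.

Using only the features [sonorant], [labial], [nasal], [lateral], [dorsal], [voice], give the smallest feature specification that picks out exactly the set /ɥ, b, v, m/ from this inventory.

[+voice, +labial]

Every target segment is [+voice], [+labial]; each remaining inventory member fails at least one of these. Each conjunct is needed — [+labial] alone would also admit /p, ɸ, f/; [+voice] alone would also admit /ɣ, j, r, ɾ, …/ — and no other single listed feature has exactly this extension, so two is the minimum.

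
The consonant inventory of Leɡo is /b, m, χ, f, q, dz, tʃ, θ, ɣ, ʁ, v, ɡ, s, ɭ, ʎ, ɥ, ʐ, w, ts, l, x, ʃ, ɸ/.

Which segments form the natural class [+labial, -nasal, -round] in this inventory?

b, f, v, ɸ

Checking each segment against [+labial], [-nasal], [-round]: /b/ (voiced bilabial stop), /f/ (voiceless labiodental fricative), /v/ (voiced labiodental fricative), /ɸ/ (voiceless bilabial fricative) satisfy every feature; every other segment in the inventory fails at least one.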